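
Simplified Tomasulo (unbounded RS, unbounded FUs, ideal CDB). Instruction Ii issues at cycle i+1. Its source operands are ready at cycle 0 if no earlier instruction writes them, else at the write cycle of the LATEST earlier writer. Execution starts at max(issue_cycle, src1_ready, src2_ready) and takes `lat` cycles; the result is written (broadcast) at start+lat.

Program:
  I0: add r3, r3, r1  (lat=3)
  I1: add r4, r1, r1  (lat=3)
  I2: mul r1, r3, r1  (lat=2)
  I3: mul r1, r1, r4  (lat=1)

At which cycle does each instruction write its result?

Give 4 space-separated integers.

Answer: 4 5 6 7

Derivation:
I0 add r3: issue@1 deps=(None,None) exec_start@1 write@4
I1 add r4: issue@2 deps=(None,None) exec_start@2 write@5
I2 mul r1: issue@3 deps=(0,None) exec_start@4 write@6
I3 mul r1: issue@4 deps=(2,1) exec_start@6 write@7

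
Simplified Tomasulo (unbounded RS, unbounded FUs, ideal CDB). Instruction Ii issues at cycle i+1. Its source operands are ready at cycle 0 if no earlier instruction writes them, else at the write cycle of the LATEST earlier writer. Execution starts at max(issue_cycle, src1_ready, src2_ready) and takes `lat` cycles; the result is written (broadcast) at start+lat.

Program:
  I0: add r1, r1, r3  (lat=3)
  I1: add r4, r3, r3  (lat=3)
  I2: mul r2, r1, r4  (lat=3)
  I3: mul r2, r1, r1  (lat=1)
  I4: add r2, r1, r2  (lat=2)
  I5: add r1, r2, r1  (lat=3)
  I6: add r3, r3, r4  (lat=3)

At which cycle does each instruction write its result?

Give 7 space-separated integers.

Answer: 4 5 8 5 7 10 10

Derivation:
I0 add r1: issue@1 deps=(None,None) exec_start@1 write@4
I1 add r4: issue@2 deps=(None,None) exec_start@2 write@5
I2 mul r2: issue@3 deps=(0,1) exec_start@5 write@8
I3 mul r2: issue@4 deps=(0,0) exec_start@4 write@5
I4 add r2: issue@5 deps=(0,3) exec_start@5 write@7
I5 add r1: issue@6 deps=(4,0) exec_start@7 write@10
I6 add r3: issue@7 deps=(None,1) exec_start@7 write@10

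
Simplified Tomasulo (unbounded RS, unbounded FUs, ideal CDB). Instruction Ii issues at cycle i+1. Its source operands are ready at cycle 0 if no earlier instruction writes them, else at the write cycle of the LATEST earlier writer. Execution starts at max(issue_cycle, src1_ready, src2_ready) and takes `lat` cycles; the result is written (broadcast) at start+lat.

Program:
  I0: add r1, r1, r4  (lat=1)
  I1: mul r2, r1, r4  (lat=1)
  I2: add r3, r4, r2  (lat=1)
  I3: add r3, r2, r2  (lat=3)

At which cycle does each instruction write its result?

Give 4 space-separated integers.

I0 add r1: issue@1 deps=(None,None) exec_start@1 write@2
I1 mul r2: issue@2 deps=(0,None) exec_start@2 write@3
I2 add r3: issue@3 deps=(None,1) exec_start@3 write@4
I3 add r3: issue@4 deps=(1,1) exec_start@4 write@7

Answer: 2 3 4 7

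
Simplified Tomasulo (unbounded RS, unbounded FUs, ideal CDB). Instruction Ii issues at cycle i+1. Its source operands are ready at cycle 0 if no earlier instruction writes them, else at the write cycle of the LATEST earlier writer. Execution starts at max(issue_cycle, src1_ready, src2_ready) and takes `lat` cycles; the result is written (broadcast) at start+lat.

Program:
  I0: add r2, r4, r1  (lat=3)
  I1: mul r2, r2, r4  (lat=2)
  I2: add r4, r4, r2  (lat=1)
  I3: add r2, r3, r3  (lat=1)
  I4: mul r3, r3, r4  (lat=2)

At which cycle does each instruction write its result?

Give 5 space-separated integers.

Answer: 4 6 7 5 9

Derivation:
I0 add r2: issue@1 deps=(None,None) exec_start@1 write@4
I1 mul r2: issue@2 deps=(0,None) exec_start@4 write@6
I2 add r4: issue@3 deps=(None,1) exec_start@6 write@7
I3 add r2: issue@4 deps=(None,None) exec_start@4 write@5
I4 mul r3: issue@5 deps=(None,2) exec_start@7 write@9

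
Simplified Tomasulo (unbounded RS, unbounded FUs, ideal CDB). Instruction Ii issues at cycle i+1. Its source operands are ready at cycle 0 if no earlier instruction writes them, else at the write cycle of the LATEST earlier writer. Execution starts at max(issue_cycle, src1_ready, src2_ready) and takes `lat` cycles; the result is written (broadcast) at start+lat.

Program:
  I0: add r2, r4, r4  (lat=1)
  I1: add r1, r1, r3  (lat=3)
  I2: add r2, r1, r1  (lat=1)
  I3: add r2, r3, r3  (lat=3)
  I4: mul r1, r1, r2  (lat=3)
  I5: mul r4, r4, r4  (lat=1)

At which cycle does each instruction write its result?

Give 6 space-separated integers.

I0 add r2: issue@1 deps=(None,None) exec_start@1 write@2
I1 add r1: issue@2 deps=(None,None) exec_start@2 write@5
I2 add r2: issue@3 deps=(1,1) exec_start@5 write@6
I3 add r2: issue@4 deps=(None,None) exec_start@4 write@7
I4 mul r1: issue@5 deps=(1,3) exec_start@7 write@10
I5 mul r4: issue@6 deps=(None,None) exec_start@6 write@7

Answer: 2 5 6 7 10 7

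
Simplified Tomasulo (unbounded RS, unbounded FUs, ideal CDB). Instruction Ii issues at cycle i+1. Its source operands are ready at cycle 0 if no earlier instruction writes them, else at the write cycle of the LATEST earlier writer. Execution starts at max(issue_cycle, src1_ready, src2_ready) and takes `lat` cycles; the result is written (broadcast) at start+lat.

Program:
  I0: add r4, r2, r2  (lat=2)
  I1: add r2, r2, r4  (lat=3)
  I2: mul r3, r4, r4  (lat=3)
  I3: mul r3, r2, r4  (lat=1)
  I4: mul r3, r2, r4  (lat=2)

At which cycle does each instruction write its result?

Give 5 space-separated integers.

Answer: 3 6 6 7 8

Derivation:
I0 add r4: issue@1 deps=(None,None) exec_start@1 write@3
I1 add r2: issue@2 deps=(None,0) exec_start@3 write@6
I2 mul r3: issue@3 deps=(0,0) exec_start@3 write@6
I3 mul r3: issue@4 deps=(1,0) exec_start@6 write@7
I4 mul r3: issue@5 deps=(1,0) exec_start@6 write@8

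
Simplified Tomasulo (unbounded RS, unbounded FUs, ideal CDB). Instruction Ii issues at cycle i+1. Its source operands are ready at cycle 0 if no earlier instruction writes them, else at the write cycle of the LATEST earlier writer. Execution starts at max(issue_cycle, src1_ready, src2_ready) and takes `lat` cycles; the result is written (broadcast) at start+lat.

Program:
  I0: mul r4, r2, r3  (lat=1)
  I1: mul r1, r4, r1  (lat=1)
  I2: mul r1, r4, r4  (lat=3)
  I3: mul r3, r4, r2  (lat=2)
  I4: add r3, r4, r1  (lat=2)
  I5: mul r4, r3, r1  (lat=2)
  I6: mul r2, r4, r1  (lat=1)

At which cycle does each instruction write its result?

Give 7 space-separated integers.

Answer: 2 3 6 6 8 10 11

Derivation:
I0 mul r4: issue@1 deps=(None,None) exec_start@1 write@2
I1 mul r1: issue@2 deps=(0,None) exec_start@2 write@3
I2 mul r1: issue@3 deps=(0,0) exec_start@3 write@6
I3 mul r3: issue@4 deps=(0,None) exec_start@4 write@6
I4 add r3: issue@5 deps=(0,2) exec_start@6 write@8
I5 mul r4: issue@6 deps=(4,2) exec_start@8 write@10
I6 mul r2: issue@7 deps=(5,2) exec_start@10 write@11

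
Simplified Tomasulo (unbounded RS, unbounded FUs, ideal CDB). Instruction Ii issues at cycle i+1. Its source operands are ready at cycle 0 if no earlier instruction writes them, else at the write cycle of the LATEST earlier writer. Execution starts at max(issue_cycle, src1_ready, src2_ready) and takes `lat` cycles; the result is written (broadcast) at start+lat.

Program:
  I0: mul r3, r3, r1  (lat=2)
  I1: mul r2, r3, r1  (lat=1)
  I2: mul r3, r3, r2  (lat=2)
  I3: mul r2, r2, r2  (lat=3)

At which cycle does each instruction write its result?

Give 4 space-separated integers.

I0 mul r3: issue@1 deps=(None,None) exec_start@1 write@3
I1 mul r2: issue@2 deps=(0,None) exec_start@3 write@4
I2 mul r3: issue@3 deps=(0,1) exec_start@4 write@6
I3 mul r2: issue@4 deps=(1,1) exec_start@4 write@7

Answer: 3 4 6 7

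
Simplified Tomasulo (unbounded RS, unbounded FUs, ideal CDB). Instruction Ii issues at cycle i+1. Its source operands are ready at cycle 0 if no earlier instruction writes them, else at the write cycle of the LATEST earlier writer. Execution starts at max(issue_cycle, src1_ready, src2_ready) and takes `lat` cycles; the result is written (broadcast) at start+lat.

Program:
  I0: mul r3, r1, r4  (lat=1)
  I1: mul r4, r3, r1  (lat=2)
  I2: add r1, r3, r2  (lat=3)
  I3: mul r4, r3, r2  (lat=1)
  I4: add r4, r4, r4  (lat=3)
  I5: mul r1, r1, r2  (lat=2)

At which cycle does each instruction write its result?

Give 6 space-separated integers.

Answer: 2 4 6 5 8 8

Derivation:
I0 mul r3: issue@1 deps=(None,None) exec_start@1 write@2
I1 mul r4: issue@2 deps=(0,None) exec_start@2 write@4
I2 add r1: issue@3 deps=(0,None) exec_start@3 write@6
I3 mul r4: issue@4 deps=(0,None) exec_start@4 write@5
I4 add r4: issue@5 deps=(3,3) exec_start@5 write@8
I5 mul r1: issue@6 deps=(2,None) exec_start@6 write@8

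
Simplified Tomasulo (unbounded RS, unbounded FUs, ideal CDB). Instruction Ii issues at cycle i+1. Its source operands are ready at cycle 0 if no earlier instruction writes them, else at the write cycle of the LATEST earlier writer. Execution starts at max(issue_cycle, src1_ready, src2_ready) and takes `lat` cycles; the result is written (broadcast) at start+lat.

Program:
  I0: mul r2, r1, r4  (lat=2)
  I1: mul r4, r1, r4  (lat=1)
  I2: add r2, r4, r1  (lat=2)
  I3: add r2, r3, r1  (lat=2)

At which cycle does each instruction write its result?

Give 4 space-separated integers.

Answer: 3 3 5 6

Derivation:
I0 mul r2: issue@1 deps=(None,None) exec_start@1 write@3
I1 mul r4: issue@2 deps=(None,None) exec_start@2 write@3
I2 add r2: issue@3 deps=(1,None) exec_start@3 write@5
I3 add r2: issue@4 deps=(None,None) exec_start@4 write@6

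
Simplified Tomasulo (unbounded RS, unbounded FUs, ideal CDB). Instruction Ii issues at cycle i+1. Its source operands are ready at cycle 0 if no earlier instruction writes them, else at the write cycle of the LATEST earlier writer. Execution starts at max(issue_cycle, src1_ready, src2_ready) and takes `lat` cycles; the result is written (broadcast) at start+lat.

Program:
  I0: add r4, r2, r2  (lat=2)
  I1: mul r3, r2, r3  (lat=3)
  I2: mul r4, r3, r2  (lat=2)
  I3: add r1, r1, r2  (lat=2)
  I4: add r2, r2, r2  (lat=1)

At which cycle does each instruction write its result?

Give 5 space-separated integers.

I0 add r4: issue@1 deps=(None,None) exec_start@1 write@3
I1 mul r3: issue@2 deps=(None,None) exec_start@2 write@5
I2 mul r4: issue@3 deps=(1,None) exec_start@5 write@7
I3 add r1: issue@4 deps=(None,None) exec_start@4 write@6
I4 add r2: issue@5 deps=(None,None) exec_start@5 write@6

Answer: 3 5 7 6 6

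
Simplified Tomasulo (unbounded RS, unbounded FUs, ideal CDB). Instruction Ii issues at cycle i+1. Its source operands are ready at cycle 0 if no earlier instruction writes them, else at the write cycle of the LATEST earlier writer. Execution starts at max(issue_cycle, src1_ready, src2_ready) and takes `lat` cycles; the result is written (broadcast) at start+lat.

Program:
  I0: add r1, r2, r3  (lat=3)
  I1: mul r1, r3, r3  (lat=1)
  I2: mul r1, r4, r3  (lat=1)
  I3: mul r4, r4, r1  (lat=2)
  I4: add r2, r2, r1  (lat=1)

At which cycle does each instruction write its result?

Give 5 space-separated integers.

I0 add r1: issue@1 deps=(None,None) exec_start@1 write@4
I1 mul r1: issue@2 deps=(None,None) exec_start@2 write@3
I2 mul r1: issue@3 deps=(None,None) exec_start@3 write@4
I3 mul r4: issue@4 deps=(None,2) exec_start@4 write@6
I4 add r2: issue@5 deps=(None,2) exec_start@5 write@6

Answer: 4 3 4 6 6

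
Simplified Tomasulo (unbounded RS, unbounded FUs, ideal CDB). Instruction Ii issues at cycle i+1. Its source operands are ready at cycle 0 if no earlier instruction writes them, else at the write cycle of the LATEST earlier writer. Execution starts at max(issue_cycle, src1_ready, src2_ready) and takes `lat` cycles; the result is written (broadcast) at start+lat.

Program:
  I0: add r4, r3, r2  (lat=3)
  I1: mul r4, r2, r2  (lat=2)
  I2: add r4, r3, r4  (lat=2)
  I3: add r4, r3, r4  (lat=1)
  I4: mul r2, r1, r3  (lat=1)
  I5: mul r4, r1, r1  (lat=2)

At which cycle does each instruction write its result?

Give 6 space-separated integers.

Answer: 4 4 6 7 6 8

Derivation:
I0 add r4: issue@1 deps=(None,None) exec_start@1 write@4
I1 mul r4: issue@2 deps=(None,None) exec_start@2 write@4
I2 add r4: issue@3 deps=(None,1) exec_start@4 write@6
I3 add r4: issue@4 deps=(None,2) exec_start@6 write@7
I4 mul r2: issue@5 deps=(None,None) exec_start@5 write@6
I5 mul r4: issue@6 deps=(None,None) exec_start@6 write@8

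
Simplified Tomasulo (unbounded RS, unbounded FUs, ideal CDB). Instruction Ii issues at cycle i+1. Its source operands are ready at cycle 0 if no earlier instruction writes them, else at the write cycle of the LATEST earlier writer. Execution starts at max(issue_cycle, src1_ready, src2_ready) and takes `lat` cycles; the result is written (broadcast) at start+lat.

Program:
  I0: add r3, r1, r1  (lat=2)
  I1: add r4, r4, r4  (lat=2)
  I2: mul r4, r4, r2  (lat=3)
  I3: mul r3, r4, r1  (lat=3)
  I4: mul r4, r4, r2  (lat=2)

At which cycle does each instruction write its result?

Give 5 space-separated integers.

I0 add r3: issue@1 deps=(None,None) exec_start@1 write@3
I1 add r4: issue@2 deps=(None,None) exec_start@2 write@4
I2 mul r4: issue@3 deps=(1,None) exec_start@4 write@7
I3 mul r3: issue@4 deps=(2,None) exec_start@7 write@10
I4 mul r4: issue@5 deps=(2,None) exec_start@7 write@9

Answer: 3 4 7 10 9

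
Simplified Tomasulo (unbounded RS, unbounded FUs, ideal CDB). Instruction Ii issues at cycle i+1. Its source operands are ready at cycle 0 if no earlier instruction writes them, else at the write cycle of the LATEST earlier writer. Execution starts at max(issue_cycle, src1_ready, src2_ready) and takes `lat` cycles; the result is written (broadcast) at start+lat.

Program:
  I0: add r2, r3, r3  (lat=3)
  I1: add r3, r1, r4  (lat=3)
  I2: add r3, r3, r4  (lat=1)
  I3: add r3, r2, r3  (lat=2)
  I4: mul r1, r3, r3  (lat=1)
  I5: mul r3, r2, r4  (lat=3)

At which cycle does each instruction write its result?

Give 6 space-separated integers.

Answer: 4 5 6 8 9 9

Derivation:
I0 add r2: issue@1 deps=(None,None) exec_start@1 write@4
I1 add r3: issue@2 deps=(None,None) exec_start@2 write@5
I2 add r3: issue@3 deps=(1,None) exec_start@5 write@6
I3 add r3: issue@4 deps=(0,2) exec_start@6 write@8
I4 mul r1: issue@5 deps=(3,3) exec_start@8 write@9
I5 mul r3: issue@6 deps=(0,None) exec_start@6 write@9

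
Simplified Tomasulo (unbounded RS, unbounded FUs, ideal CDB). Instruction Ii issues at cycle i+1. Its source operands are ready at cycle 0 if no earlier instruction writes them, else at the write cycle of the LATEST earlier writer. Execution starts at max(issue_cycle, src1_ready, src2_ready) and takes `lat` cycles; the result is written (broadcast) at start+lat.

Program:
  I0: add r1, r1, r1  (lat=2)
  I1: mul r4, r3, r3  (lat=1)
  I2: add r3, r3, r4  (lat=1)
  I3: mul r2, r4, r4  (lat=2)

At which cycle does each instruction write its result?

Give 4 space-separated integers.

I0 add r1: issue@1 deps=(None,None) exec_start@1 write@3
I1 mul r4: issue@2 deps=(None,None) exec_start@2 write@3
I2 add r3: issue@3 deps=(None,1) exec_start@3 write@4
I3 mul r2: issue@4 deps=(1,1) exec_start@4 write@6

Answer: 3 3 4 6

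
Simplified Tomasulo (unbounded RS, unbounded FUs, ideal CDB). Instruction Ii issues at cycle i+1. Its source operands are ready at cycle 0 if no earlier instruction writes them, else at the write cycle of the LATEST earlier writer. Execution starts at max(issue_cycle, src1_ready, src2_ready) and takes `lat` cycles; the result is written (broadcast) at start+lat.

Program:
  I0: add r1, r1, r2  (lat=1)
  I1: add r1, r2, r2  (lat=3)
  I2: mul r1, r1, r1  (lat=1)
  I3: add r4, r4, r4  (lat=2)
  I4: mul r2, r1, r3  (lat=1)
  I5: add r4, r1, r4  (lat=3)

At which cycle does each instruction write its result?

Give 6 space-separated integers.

Answer: 2 5 6 6 7 9

Derivation:
I0 add r1: issue@1 deps=(None,None) exec_start@1 write@2
I1 add r1: issue@2 deps=(None,None) exec_start@2 write@5
I2 mul r1: issue@3 deps=(1,1) exec_start@5 write@6
I3 add r4: issue@4 deps=(None,None) exec_start@4 write@6
I4 mul r2: issue@5 deps=(2,None) exec_start@6 write@7
I5 add r4: issue@6 deps=(2,3) exec_start@6 write@9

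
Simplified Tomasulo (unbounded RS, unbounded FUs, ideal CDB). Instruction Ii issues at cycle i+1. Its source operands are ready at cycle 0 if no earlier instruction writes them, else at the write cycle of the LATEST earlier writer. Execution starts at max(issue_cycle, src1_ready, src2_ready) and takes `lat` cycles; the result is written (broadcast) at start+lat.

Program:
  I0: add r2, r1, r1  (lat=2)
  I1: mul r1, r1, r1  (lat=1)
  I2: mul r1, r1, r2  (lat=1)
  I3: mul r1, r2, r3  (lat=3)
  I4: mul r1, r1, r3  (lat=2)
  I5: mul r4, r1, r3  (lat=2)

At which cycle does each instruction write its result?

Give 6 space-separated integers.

I0 add r2: issue@1 deps=(None,None) exec_start@1 write@3
I1 mul r1: issue@2 deps=(None,None) exec_start@2 write@3
I2 mul r1: issue@3 deps=(1,0) exec_start@3 write@4
I3 mul r1: issue@4 deps=(0,None) exec_start@4 write@7
I4 mul r1: issue@5 deps=(3,None) exec_start@7 write@9
I5 mul r4: issue@6 deps=(4,None) exec_start@9 write@11

Answer: 3 3 4 7 9 11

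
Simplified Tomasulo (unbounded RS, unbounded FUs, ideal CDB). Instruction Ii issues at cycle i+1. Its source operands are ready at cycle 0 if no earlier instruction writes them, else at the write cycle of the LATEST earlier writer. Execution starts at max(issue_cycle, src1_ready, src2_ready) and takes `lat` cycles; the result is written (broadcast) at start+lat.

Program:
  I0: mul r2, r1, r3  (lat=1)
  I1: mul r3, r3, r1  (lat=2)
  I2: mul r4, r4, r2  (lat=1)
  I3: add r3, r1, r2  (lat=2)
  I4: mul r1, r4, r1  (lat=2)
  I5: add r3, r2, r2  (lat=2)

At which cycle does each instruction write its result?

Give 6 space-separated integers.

Answer: 2 4 4 6 7 8

Derivation:
I0 mul r2: issue@1 deps=(None,None) exec_start@1 write@2
I1 mul r3: issue@2 deps=(None,None) exec_start@2 write@4
I2 mul r4: issue@3 deps=(None,0) exec_start@3 write@4
I3 add r3: issue@4 deps=(None,0) exec_start@4 write@6
I4 mul r1: issue@5 deps=(2,None) exec_start@5 write@7
I5 add r3: issue@6 deps=(0,0) exec_start@6 write@8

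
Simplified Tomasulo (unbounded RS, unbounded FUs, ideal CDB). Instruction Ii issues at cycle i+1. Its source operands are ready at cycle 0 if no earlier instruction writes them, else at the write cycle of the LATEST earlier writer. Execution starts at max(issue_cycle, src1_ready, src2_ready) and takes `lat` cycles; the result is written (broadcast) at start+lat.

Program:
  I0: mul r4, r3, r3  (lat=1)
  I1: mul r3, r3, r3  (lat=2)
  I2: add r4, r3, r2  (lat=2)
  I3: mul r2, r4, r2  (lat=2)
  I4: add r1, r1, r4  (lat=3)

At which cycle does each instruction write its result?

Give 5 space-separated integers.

Answer: 2 4 6 8 9

Derivation:
I0 mul r4: issue@1 deps=(None,None) exec_start@1 write@2
I1 mul r3: issue@2 deps=(None,None) exec_start@2 write@4
I2 add r4: issue@3 deps=(1,None) exec_start@4 write@6
I3 mul r2: issue@4 deps=(2,None) exec_start@6 write@8
I4 add r1: issue@5 deps=(None,2) exec_start@6 write@9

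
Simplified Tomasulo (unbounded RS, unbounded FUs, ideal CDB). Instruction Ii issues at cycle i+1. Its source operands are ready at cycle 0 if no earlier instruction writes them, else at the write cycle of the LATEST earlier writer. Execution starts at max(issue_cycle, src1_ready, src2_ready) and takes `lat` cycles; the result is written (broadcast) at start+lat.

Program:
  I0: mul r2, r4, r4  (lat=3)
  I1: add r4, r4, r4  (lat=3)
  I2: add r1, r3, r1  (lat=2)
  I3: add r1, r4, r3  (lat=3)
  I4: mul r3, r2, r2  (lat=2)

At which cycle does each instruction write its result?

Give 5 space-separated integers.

I0 mul r2: issue@1 deps=(None,None) exec_start@1 write@4
I1 add r4: issue@2 deps=(None,None) exec_start@2 write@5
I2 add r1: issue@3 deps=(None,None) exec_start@3 write@5
I3 add r1: issue@4 deps=(1,None) exec_start@5 write@8
I4 mul r3: issue@5 deps=(0,0) exec_start@5 write@7

Answer: 4 5 5 8 7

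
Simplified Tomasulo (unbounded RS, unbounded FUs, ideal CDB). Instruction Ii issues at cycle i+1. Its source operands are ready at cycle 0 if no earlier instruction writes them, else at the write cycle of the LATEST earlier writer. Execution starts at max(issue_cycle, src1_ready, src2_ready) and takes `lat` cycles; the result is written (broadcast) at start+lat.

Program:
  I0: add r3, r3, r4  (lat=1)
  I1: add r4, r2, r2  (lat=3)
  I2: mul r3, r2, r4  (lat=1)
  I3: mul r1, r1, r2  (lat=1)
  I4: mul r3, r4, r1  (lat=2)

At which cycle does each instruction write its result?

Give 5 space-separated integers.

Answer: 2 5 6 5 7

Derivation:
I0 add r3: issue@1 deps=(None,None) exec_start@1 write@2
I1 add r4: issue@2 deps=(None,None) exec_start@2 write@5
I2 mul r3: issue@3 deps=(None,1) exec_start@5 write@6
I3 mul r1: issue@4 deps=(None,None) exec_start@4 write@5
I4 mul r3: issue@5 deps=(1,3) exec_start@5 write@7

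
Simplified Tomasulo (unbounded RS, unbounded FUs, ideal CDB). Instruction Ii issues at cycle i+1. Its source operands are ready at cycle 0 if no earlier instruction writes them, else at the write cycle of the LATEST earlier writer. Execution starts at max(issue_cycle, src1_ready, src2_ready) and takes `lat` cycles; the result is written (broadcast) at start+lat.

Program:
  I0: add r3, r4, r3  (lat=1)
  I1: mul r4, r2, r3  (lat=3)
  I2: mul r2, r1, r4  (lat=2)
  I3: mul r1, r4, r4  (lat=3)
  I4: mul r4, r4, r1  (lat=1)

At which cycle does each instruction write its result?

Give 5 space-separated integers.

Answer: 2 5 7 8 9

Derivation:
I0 add r3: issue@1 deps=(None,None) exec_start@1 write@2
I1 mul r4: issue@2 deps=(None,0) exec_start@2 write@5
I2 mul r2: issue@3 deps=(None,1) exec_start@5 write@7
I3 mul r1: issue@4 deps=(1,1) exec_start@5 write@8
I4 mul r4: issue@5 deps=(1,3) exec_start@8 write@9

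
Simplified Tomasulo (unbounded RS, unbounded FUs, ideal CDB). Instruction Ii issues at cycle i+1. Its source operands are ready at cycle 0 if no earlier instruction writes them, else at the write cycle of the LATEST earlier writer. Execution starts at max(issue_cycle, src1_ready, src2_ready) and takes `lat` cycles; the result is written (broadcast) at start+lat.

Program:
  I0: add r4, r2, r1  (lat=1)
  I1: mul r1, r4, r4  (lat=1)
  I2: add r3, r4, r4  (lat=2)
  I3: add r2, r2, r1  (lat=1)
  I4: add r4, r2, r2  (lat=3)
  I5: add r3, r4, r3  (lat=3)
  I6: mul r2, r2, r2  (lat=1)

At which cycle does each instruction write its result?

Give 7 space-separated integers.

Answer: 2 3 5 5 8 11 8

Derivation:
I0 add r4: issue@1 deps=(None,None) exec_start@1 write@2
I1 mul r1: issue@2 deps=(0,0) exec_start@2 write@3
I2 add r3: issue@3 deps=(0,0) exec_start@3 write@5
I3 add r2: issue@4 deps=(None,1) exec_start@4 write@5
I4 add r4: issue@5 deps=(3,3) exec_start@5 write@8
I5 add r3: issue@6 deps=(4,2) exec_start@8 write@11
I6 mul r2: issue@7 deps=(3,3) exec_start@7 write@8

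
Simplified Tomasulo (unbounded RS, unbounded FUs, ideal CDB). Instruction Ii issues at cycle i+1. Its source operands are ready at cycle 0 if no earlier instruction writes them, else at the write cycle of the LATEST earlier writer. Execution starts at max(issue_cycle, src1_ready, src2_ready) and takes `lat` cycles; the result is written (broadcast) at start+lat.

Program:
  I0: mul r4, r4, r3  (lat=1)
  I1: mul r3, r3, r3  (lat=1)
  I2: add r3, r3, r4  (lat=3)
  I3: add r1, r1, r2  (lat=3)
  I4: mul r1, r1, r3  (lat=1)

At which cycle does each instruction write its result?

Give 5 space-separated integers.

Answer: 2 3 6 7 8

Derivation:
I0 mul r4: issue@1 deps=(None,None) exec_start@1 write@2
I1 mul r3: issue@2 deps=(None,None) exec_start@2 write@3
I2 add r3: issue@3 deps=(1,0) exec_start@3 write@6
I3 add r1: issue@4 deps=(None,None) exec_start@4 write@7
I4 mul r1: issue@5 deps=(3,2) exec_start@7 write@8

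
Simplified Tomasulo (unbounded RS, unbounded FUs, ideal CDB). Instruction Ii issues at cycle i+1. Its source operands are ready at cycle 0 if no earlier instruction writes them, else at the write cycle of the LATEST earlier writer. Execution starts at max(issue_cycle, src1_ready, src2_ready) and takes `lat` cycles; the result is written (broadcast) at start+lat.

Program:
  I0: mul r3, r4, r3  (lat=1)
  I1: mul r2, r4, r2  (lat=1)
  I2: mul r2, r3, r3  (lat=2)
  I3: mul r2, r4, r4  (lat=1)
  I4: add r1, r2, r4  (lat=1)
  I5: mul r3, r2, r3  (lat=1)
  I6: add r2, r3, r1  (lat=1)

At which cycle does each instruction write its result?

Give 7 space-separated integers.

I0 mul r3: issue@1 deps=(None,None) exec_start@1 write@2
I1 mul r2: issue@2 deps=(None,None) exec_start@2 write@3
I2 mul r2: issue@3 deps=(0,0) exec_start@3 write@5
I3 mul r2: issue@4 deps=(None,None) exec_start@4 write@5
I4 add r1: issue@5 deps=(3,None) exec_start@5 write@6
I5 mul r3: issue@6 deps=(3,0) exec_start@6 write@7
I6 add r2: issue@7 deps=(5,4) exec_start@7 write@8

Answer: 2 3 5 5 6 7 8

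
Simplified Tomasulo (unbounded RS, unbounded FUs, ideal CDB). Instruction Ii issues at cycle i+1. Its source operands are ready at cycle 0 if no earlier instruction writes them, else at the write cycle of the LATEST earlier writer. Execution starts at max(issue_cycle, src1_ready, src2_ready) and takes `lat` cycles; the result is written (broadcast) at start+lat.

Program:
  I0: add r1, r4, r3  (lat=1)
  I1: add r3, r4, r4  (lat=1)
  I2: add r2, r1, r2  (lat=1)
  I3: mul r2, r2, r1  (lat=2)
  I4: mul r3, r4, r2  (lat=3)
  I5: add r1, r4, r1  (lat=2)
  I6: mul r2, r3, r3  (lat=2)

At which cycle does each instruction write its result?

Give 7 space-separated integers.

I0 add r1: issue@1 deps=(None,None) exec_start@1 write@2
I1 add r3: issue@2 deps=(None,None) exec_start@2 write@3
I2 add r2: issue@3 deps=(0,None) exec_start@3 write@4
I3 mul r2: issue@4 deps=(2,0) exec_start@4 write@6
I4 mul r3: issue@5 deps=(None,3) exec_start@6 write@9
I5 add r1: issue@6 deps=(None,0) exec_start@6 write@8
I6 mul r2: issue@7 deps=(4,4) exec_start@9 write@11

Answer: 2 3 4 6 9 8 11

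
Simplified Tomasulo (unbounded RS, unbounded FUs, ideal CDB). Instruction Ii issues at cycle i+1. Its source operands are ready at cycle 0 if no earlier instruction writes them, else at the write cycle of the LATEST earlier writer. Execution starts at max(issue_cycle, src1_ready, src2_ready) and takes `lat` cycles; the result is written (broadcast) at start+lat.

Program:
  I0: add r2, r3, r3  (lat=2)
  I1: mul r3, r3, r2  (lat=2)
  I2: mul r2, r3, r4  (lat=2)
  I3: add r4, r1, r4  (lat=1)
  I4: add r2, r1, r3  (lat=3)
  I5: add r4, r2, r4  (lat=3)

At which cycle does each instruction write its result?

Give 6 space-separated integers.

I0 add r2: issue@1 deps=(None,None) exec_start@1 write@3
I1 mul r3: issue@2 deps=(None,0) exec_start@3 write@5
I2 mul r2: issue@3 deps=(1,None) exec_start@5 write@7
I3 add r4: issue@4 deps=(None,None) exec_start@4 write@5
I4 add r2: issue@5 deps=(None,1) exec_start@5 write@8
I5 add r4: issue@6 deps=(4,3) exec_start@8 write@11

Answer: 3 5 7 5 8 11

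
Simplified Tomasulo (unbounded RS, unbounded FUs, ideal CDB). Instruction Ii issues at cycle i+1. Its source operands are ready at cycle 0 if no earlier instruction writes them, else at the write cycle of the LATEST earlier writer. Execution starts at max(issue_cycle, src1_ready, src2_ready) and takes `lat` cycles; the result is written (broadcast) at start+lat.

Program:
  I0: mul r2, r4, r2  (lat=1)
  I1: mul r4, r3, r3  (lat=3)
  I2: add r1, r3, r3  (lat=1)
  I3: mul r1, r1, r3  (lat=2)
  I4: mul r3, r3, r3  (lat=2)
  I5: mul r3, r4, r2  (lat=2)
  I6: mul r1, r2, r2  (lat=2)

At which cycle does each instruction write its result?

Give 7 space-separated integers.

I0 mul r2: issue@1 deps=(None,None) exec_start@1 write@2
I1 mul r4: issue@2 deps=(None,None) exec_start@2 write@5
I2 add r1: issue@3 deps=(None,None) exec_start@3 write@4
I3 mul r1: issue@4 deps=(2,None) exec_start@4 write@6
I4 mul r3: issue@5 deps=(None,None) exec_start@5 write@7
I5 mul r3: issue@6 deps=(1,0) exec_start@6 write@8
I6 mul r1: issue@7 deps=(0,0) exec_start@7 write@9

Answer: 2 5 4 6 7 8 9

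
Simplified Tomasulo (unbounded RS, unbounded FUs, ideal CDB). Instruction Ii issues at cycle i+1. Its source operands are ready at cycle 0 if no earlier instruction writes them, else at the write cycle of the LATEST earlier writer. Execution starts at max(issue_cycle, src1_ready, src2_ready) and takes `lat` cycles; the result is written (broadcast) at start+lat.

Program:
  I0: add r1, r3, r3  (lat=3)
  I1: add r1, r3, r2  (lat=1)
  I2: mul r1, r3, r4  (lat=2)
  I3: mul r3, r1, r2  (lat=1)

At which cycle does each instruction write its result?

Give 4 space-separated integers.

Answer: 4 3 5 6

Derivation:
I0 add r1: issue@1 deps=(None,None) exec_start@1 write@4
I1 add r1: issue@2 deps=(None,None) exec_start@2 write@3
I2 mul r1: issue@3 deps=(None,None) exec_start@3 write@5
I3 mul r3: issue@4 deps=(2,None) exec_start@5 write@6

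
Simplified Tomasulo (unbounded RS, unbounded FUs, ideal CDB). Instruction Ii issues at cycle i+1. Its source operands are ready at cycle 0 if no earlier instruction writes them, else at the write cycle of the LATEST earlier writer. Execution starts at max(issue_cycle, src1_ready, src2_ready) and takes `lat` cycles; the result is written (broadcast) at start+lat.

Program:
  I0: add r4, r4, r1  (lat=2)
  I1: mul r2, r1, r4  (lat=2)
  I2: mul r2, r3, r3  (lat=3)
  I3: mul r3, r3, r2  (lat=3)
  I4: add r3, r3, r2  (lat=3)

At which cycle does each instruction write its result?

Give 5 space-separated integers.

I0 add r4: issue@1 deps=(None,None) exec_start@1 write@3
I1 mul r2: issue@2 deps=(None,0) exec_start@3 write@5
I2 mul r2: issue@3 deps=(None,None) exec_start@3 write@6
I3 mul r3: issue@4 deps=(None,2) exec_start@6 write@9
I4 add r3: issue@5 deps=(3,2) exec_start@9 write@12

Answer: 3 5 6 9 12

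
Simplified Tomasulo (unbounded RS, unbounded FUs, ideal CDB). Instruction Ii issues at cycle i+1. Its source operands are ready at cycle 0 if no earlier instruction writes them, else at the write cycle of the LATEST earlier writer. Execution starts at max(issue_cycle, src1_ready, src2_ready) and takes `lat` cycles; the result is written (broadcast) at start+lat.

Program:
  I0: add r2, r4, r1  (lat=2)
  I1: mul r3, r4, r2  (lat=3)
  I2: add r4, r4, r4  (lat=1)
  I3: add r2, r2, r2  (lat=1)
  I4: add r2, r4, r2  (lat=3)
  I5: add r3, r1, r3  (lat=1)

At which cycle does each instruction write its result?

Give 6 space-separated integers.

I0 add r2: issue@1 deps=(None,None) exec_start@1 write@3
I1 mul r3: issue@2 deps=(None,0) exec_start@3 write@6
I2 add r4: issue@3 deps=(None,None) exec_start@3 write@4
I3 add r2: issue@4 deps=(0,0) exec_start@4 write@5
I4 add r2: issue@5 deps=(2,3) exec_start@5 write@8
I5 add r3: issue@6 deps=(None,1) exec_start@6 write@7

Answer: 3 6 4 5 8 7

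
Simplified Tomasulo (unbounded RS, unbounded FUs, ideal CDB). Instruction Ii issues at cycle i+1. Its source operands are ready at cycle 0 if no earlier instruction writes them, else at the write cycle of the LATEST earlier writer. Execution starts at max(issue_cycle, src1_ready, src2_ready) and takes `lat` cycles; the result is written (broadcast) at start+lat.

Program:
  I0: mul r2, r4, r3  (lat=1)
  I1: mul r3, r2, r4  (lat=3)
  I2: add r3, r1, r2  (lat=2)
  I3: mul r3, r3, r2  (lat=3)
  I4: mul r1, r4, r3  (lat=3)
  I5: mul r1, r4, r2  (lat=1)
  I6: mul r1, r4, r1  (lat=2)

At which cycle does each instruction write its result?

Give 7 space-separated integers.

Answer: 2 5 5 8 11 7 9

Derivation:
I0 mul r2: issue@1 deps=(None,None) exec_start@1 write@2
I1 mul r3: issue@2 deps=(0,None) exec_start@2 write@5
I2 add r3: issue@3 deps=(None,0) exec_start@3 write@5
I3 mul r3: issue@4 deps=(2,0) exec_start@5 write@8
I4 mul r1: issue@5 deps=(None,3) exec_start@8 write@11
I5 mul r1: issue@6 deps=(None,0) exec_start@6 write@7
I6 mul r1: issue@7 deps=(None,5) exec_start@7 write@9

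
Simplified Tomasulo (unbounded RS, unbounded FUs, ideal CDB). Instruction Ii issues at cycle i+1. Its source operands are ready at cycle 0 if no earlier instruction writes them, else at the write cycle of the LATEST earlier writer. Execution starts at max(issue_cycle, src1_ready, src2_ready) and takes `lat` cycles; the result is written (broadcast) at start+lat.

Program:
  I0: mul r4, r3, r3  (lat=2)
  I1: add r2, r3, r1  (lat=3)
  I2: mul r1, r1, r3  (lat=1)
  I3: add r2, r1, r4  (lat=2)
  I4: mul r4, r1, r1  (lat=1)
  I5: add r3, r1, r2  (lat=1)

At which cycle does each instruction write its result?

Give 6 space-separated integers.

I0 mul r4: issue@1 deps=(None,None) exec_start@1 write@3
I1 add r2: issue@2 deps=(None,None) exec_start@2 write@5
I2 mul r1: issue@3 deps=(None,None) exec_start@3 write@4
I3 add r2: issue@4 deps=(2,0) exec_start@4 write@6
I4 mul r4: issue@5 deps=(2,2) exec_start@5 write@6
I5 add r3: issue@6 deps=(2,3) exec_start@6 write@7

Answer: 3 5 4 6 6 7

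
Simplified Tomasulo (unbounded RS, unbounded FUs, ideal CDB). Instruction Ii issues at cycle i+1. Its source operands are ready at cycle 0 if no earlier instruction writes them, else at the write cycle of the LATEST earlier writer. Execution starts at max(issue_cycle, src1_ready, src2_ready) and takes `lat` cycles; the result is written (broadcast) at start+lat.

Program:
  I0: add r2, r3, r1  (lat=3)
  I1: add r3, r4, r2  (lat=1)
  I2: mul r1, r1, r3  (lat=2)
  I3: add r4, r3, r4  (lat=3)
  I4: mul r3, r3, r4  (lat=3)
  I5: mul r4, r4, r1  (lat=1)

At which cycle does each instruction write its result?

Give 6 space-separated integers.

Answer: 4 5 7 8 11 9

Derivation:
I0 add r2: issue@1 deps=(None,None) exec_start@1 write@4
I1 add r3: issue@2 deps=(None,0) exec_start@4 write@5
I2 mul r1: issue@3 deps=(None,1) exec_start@5 write@7
I3 add r4: issue@4 deps=(1,None) exec_start@5 write@8
I4 mul r3: issue@5 deps=(1,3) exec_start@8 write@11
I5 mul r4: issue@6 deps=(3,2) exec_start@8 write@9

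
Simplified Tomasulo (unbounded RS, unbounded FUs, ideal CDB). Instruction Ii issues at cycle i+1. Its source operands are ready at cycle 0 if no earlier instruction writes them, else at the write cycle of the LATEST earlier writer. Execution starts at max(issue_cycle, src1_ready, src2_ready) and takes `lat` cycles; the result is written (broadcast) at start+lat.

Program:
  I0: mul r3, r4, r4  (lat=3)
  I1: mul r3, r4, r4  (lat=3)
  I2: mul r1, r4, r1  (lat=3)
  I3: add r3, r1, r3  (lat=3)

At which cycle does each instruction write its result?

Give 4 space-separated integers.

I0 mul r3: issue@1 deps=(None,None) exec_start@1 write@4
I1 mul r3: issue@2 deps=(None,None) exec_start@2 write@5
I2 mul r1: issue@3 deps=(None,None) exec_start@3 write@6
I3 add r3: issue@4 deps=(2,1) exec_start@6 write@9

Answer: 4 5 6 9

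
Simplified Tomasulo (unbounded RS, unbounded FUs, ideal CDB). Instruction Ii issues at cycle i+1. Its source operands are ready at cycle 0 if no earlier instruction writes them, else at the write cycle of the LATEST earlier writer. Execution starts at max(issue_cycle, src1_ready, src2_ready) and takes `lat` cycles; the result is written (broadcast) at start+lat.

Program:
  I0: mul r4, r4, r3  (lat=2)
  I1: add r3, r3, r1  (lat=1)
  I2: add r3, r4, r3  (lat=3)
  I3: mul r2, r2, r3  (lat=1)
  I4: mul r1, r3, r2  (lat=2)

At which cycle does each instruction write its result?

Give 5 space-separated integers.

I0 mul r4: issue@1 deps=(None,None) exec_start@1 write@3
I1 add r3: issue@2 deps=(None,None) exec_start@2 write@3
I2 add r3: issue@3 deps=(0,1) exec_start@3 write@6
I3 mul r2: issue@4 deps=(None,2) exec_start@6 write@7
I4 mul r1: issue@5 deps=(2,3) exec_start@7 write@9

Answer: 3 3 6 7 9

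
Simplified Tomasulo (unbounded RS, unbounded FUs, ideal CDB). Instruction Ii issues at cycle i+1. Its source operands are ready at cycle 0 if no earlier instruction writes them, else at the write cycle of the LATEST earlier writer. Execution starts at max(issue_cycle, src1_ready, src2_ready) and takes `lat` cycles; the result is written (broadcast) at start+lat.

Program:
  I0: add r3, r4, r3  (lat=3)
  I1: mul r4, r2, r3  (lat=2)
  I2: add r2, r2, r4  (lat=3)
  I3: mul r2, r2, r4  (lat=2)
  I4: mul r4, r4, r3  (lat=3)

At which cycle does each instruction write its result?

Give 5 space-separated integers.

Answer: 4 6 9 11 9

Derivation:
I0 add r3: issue@1 deps=(None,None) exec_start@1 write@4
I1 mul r4: issue@2 deps=(None,0) exec_start@4 write@6
I2 add r2: issue@3 deps=(None,1) exec_start@6 write@9
I3 mul r2: issue@4 deps=(2,1) exec_start@9 write@11
I4 mul r4: issue@5 deps=(1,0) exec_start@6 write@9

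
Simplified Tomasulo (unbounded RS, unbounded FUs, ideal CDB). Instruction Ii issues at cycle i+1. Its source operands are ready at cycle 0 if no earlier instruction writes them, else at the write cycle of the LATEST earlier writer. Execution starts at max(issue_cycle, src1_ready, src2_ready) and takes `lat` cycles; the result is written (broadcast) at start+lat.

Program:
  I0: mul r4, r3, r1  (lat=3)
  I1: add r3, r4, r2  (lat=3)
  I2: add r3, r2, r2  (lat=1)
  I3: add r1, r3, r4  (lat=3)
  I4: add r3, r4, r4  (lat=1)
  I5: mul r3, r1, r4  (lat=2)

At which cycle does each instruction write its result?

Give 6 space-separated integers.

I0 mul r4: issue@1 deps=(None,None) exec_start@1 write@4
I1 add r3: issue@2 deps=(0,None) exec_start@4 write@7
I2 add r3: issue@3 deps=(None,None) exec_start@3 write@4
I3 add r1: issue@4 deps=(2,0) exec_start@4 write@7
I4 add r3: issue@5 deps=(0,0) exec_start@5 write@6
I5 mul r3: issue@6 deps=(3,0) exec_start@7 write@9

Answer: 4 7 4 7 6 9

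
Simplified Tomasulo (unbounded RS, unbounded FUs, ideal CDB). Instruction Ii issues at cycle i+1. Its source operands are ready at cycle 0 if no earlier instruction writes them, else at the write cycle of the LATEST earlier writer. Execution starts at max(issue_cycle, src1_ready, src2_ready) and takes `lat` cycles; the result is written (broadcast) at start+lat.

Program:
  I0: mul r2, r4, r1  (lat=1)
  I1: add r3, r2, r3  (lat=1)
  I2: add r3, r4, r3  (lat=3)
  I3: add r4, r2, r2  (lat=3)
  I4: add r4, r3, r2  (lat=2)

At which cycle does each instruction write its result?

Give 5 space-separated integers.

Answer: 2 3 6 7 8

Derivation:
I0 mul r2: issue@1 deps=(None,None) exec_start@1 write@2
I1 add r3: issue@2 deps=(0,None) exec_start@2 write@3
I2 add r3: issue@3 deps=(None,1) exec_start@3 write@6
I3 add r4: issue@4 deps=(0,0) exec_start@4 write@7
I4 add r4: issue@5 deps=(2,0) exec_start@6 write@8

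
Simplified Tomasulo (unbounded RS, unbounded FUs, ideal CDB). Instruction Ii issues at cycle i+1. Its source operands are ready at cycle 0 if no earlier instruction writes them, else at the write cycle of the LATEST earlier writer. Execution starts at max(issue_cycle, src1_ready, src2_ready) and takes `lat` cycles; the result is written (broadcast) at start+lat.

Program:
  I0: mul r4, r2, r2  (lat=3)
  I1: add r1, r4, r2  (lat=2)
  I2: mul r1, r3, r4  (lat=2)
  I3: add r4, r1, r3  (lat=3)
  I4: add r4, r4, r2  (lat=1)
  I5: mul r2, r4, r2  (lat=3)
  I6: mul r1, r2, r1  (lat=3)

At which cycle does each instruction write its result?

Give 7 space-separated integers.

I0 mul r4: issue@1 deps=(None,None) exec_start@1 write@4
I1 add r1: issue@2 deps=(0,None) exec_start@4 write@6
I2 mul r1: issue@3 deps=(None,0) exec_start@4 write@6
I3 add r4: issue@4 deps=(2,None) exec_start@6 write@9
I4 add r4: issue@5 deps=(3,None) exec_start@9 write@10
I5 mul r2: issue@6 deps=(4,None) exec_start@10 write@13
I6 mul r1: issue@7 deps=(5,2) exec_start@13 write@16

Answer: 4 6 6 9 10 13 16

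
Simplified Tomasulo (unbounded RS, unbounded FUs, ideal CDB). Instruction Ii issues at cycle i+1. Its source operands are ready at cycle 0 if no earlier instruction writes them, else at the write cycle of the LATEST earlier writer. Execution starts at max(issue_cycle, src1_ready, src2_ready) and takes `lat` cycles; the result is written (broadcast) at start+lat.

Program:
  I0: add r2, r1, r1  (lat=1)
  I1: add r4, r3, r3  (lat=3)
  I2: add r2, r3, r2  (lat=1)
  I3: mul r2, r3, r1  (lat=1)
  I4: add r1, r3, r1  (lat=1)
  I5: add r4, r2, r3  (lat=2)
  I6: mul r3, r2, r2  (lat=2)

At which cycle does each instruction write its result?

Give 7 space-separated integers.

I0 add r2: issue@1 deps=(None,None) exec_start@1 write@2
I1 add r4: issue@2 deps=(None,None) exec_start@2 write@5
I2 add r2: issue@3 deps=(None,0) exec_start@3 write@4
I3 mul r2: issue@4 deps=(None,None) exec_start@4 write@5
I4 add r1: issue@5 deps=(None,None) exec_start@5 write@6
I5 add r4: issue@6 deps=(3,None) exec_start@6 write@8
I6 mul r3: issue@7 deps=(3,3) exec_start@7 write@9

Answer: 2 5 4 5 6 8 9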